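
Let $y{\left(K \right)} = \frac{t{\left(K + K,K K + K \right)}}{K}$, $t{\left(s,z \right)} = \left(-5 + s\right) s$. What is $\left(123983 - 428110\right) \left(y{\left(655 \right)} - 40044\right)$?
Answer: $11384690118$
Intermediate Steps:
$t{\left(s,z \right)} = s \left(-5 + s\right)$
$y{\left(K \right)} = -10 + 4 K$ ($y{\left(K \right)} = \frac{\left(K + K\right) \left(-5 + \left(K + K\right)\right)}{K} = \frac{2 K \left(-5 + 2 K\right)}{K} = -10 + 4 K$)
$\left(123983 - 428110\right) \left(y{\left(655 \right)} - 40044\right) = \left(123983 - 428110\right) \left(\left(-10 + 4 \cdot 655\right) - 40044\right) = - 304127 \left(\left(-10 + 2620\right) - 40044\right) = - 304127 \left(2610 - 40044\right) = \left(-304127\right) \left(-37434\right) = 11384690118$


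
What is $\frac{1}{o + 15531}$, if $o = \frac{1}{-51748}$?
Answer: $\frac{51748}{803698187} \approx 6.4387 \cdot 10^{-5}$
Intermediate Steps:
$o = - \frac{1}{51748} \approx -1.9324 \cdot 10^{-5}$
$\frac{1}{o + 15531} = \frac{1}{- \frac{1}{51748} + 15531} = \frac{1}{\frac{803698187}{51748}} = \frac{51748}{803698187}$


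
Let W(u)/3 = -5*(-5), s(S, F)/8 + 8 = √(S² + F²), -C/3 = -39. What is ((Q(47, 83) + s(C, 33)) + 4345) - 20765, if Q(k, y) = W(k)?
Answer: -16409 + 24*√1642 ≈ -15436.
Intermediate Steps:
C = 117 (C = -3*(-39) = 117)
s(S, F) = -64 + 8*√(F² + S²) (s(S, F) = -64 + 8*√(S² + F²) = -64 + 8*√(F² + S²))
W(u) = 75 (W(u) = 3*(-5*(-5)) = 3*25 = 75)
Q(k, y) = 75
((Q(47, 83) + s(C, 33)) + 4345) - 20765 = ((75 + (-64 + 8*√(33² + 117²))) + 4345) - 20765 = ((75 + (-64 + 8*√(1089 + 13689))) + 4345) - 20765 = ((75 + (-64 + 8*√14778)) + 4345) - 20765 = ((75 + (-64 + 8*(3*√1642))) + 4345) - 20765 = ((75 + (-64 + 24*√1642)) + 4345) - 20765 = ((11 + 24*√1642) + 4345) - 20765 = (4356 + 24*√1642) - 20765 = -16409 + 24*√1642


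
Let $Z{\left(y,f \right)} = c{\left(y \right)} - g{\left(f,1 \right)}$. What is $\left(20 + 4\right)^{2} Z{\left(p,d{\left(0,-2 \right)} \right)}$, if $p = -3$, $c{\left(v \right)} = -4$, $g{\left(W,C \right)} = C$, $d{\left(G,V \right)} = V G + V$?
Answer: $-2880$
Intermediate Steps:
$d{\left(G,V \right)} = V + G V$ ($d{\left(G,V \right)} = G V + V = V + G V$)
$Z{\left(y,f \right)} = -5$ ($Z{\left(y,f \right)} = -4 - 1 = -5$)
$\left(20 + 4\right)^{2} Z{\left(p,d{\left(0,-2 \right)} \right)} = \left(20 + 4\right)^{2} \left(-5\right) = 24^{2} \left(-5\right) = 576 \left(-5\right) = -2880$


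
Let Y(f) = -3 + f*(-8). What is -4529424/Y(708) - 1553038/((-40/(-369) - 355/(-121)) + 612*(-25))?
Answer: 1162175871755438/1290175410985 ≈ 900.79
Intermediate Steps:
Y(f) = -3 - 8*f
-4529424/Y(708) - 1553038/((-40/(-369) - 355/(-121)) + 612*(-25)) = -4529424/(-3 - 8*708) - 1553038/((-40/(-369) - 355/(-121)) + 612*(-25)) = -4529424/(-3 - 5664) - 1553038/((-40*(-1/369) - 355*(-1/121)) - 15300) = -4529424/(-5667) - 1553038/((40/369 + 355/121) - 15300) = -4529424*(-1/5667) - 1553038/(135835/44649 - 15300) = 1509808/1889 - 1553038/(-682993865/44649) = 1509808/1889 - 1553038*(-44649/682993865) = 1509808/1889 + 69341593662/682993865 = 1162175871755438/1290175410985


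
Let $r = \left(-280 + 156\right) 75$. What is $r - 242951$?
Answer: $-252251$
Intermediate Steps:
$r = -9300$ ($r = \left(-124\right) 75 = -9300$)
$r - 242951 = -9300 - 242951 = -252251$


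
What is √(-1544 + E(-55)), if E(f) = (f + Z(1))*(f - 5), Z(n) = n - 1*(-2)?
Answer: 2*√394 ≈ 39.699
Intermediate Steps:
Z(n) = 2 + n (Z(n) = n + 2 = 2 + n)
E(f) = (-5 + f)*(3 + f) (E(f) = (f + (2 + 1))*(f - 5) = (f + 3)*(-5 + f) = (3 + f)*(-5 + f) = (-5 + f)*(3 + f))
√(-1544 + E(-55)) = √(-1544 + (-15 + (-55)² - 2*(-55))) = √(-1544 + (-15 + 3025 + 110)) = √(-1544 + 3120) = √1576 = 2*√394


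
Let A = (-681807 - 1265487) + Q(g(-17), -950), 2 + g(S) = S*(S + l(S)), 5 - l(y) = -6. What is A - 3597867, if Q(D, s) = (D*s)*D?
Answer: -15045161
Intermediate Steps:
l(y) = 11 (l(y) = 5 - 1*(-6) = 5 + 6 = 11)
g(S) = -2 + S*(11 + S) (g(S) = -2 + S*(S + 11) = -2 + S*(11 + S))
Q(D, s) = s*D**2
A = -11447294 (A = (-681807 - 1265487) - 950*(-2 + (-17)**2 + 11*(-17))**2 = -1947294 - 950*(-2 + 289 - 187)**2 = -1947294 - 950*100**2 = -1947294 - 950*10000 = -1947294 - 9500000 = -11447294)
A - 3597867 = -11447294 - 3597867 = -15045161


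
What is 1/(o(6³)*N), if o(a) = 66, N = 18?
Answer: 1/1188 ≈ 0.00084175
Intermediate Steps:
1/(o(6³)*N) = 1/(66*18) = 1/1188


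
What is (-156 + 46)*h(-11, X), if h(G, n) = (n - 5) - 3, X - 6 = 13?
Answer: -1210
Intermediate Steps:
X = 19 (X = 6 + 13 = 19)
h(G, n) = -8 + n (h(G, n) = (-5 + n) - 3 = -8 + n)
(-156 + 46)*h(-11, X) = (-156 + 46)*(-8 + 19) = -110*11 = -1210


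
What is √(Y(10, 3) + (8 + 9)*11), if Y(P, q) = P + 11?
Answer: 4*√13 ≈ 14.422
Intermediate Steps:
Y(P, q) = 11 + P
√(Y(10, 3) + (8 + 9)*11) = √((11 + 10) + (8 + 9)*11) = √(21 + 17*11) = √(21 + 187) = √208 = 4*√13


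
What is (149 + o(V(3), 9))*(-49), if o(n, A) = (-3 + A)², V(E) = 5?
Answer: -9065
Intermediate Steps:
(149 + o(V(3), 9))*(-49) = (149 + (-3 + 9)²)*(-49) = (149 + 6²)*(-49) = (149 + 36)*(-49) = 185*(-49) = -9065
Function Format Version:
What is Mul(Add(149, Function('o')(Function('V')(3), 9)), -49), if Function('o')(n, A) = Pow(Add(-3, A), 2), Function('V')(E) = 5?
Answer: -9065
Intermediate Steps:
Mul(Add(149, Function('o')(Function('V')(3), 9)), -49) = Mul(Add(149, Pow(Add(-3, 9), 2)), -49) = Mul(Add(149, Pow(6, 2)), -49) = Mul(Add(149, 36), -49) = Mul(185, -49) = -9065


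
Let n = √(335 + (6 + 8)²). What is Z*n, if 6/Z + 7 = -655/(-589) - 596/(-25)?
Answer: 132525*√59/132172 ≈ 7.7017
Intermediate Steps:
n = 3*√59 (n = √(335 + 14²) = √(335 + 196) = √531 = 3*√59 ≈ 23.043)
Z = 44175/132172 (Z = 6/(-7 + (-655/(-589) - 596/(-25))) = 6/(-7 + (-655*(-1/589) - 596*(-1/25))) = 6/(-7 + (655/589 + 596/25)) = 6/(-7 + 367419/14725) = 6/(264344/14725) = 6*(14725/264344) = 44175/132172 ≈ 0.33422)
Z*n = 44175*(3*√59)/132172 = 132525*√59/132172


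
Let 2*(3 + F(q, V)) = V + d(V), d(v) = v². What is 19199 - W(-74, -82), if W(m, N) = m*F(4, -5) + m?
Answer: 19791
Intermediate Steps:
F(q, V) = -3 + V/2 + V²/2 (F(q, V) = -3 + (V + V²)/2 = -3 + (V/2 + V²/2) = -3 + V/2 + V²/2)
W(m, N) = 8*m (W(m, N) = m*(-3 + (½)*(-5) + (½)*(-5)²) + m = m*(-3 - 5/2 + (½)*25) + m = m*(-3 - 5/2 + 25/2) + m = m*7 + m = 7*m + m = 8*m)
19199 - W(-74, -82) = 19199 - 8*(-74) = 19199 - 1*(-592) = 19199 + 592 = 19791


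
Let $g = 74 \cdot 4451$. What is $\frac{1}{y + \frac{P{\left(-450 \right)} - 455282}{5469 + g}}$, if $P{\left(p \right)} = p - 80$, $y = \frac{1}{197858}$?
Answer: $- \frac{66251366294}{90185715853} \approx -0.73461$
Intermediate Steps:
$g = 329374$
$y = \frac{1}{197858} \approx 5.0541 \cdot 10^{-6}$
$P{\left(p \right)} = -80 + p$ ($P{\left(p \right)} = p - 80 = -80 + p$)
$\frac{1}{y + \frac{P{\left(-450 \right)} - 455282}{5469 + g}} = \frac{1}{\frac{1}{197858} + \frac{\left(-80 - 450\right) - 455282}{5469 + 329374}} = \frac{1}{\frac{1}{197858} + \frac{-530 - 455282}{334843}} = \frac{1}{\frac{1}{197858} - \frac{455812}{334843}} = \frac{1}{- \frac{90185715853}{66251366294}} = - \frac{66251366294}{90185715853}$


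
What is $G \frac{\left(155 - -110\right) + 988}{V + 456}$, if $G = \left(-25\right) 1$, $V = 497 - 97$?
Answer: $- \frac{31325}{856} \approx -36.595$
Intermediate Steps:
$V = 400$ ($V = 497 - 97 = 400$)
$G = -25$
$G \frac{\left(155 - -110\right) + 988}{V + 456} = - 25 \frac{\left(155 - -110\right) + 988}{400 + 456} = - 25 \frac{\left(155 + 110\right) + 988}{856} = - 25 \left(265 + 988\right) \frac{1}{856} = - 25 \cdot 1253 \cdot \frac{1}{856} = \left(-25\right) \frac{1253}{856} = - \frac{31325}{856}$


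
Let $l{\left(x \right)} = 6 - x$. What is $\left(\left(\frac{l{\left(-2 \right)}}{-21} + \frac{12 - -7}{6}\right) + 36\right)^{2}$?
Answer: $\frac{294849}{196} \approx 1504.3$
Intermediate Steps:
$\left(\left(\frac{l{\left(-2 \right)}}{-21} + \frac{12 - -7}{6}\right) + 36\right)^{2} = \left(\left(\frac{6 - -2}{-21} + \frac{12 - -7}{6}\right) + 36\right)^{2} = \left(\left(\left(6 + 2\right) \left(- \frac{1}{21}\right) + \left(12 + 7\right) \frac{1}{6}\right) + 36\right)^{2} = \left(\left(8 \left(- \frac{1}{21}\right) + 19 \cdot \frac{1}{6}\right) + 36\right)^{2} = \left(\left(- \frac{8}{21} + \frac{19}{6}\right) + 36\right)^{2} = \left(\frac{39}{14} + 36\right)^{2} = \left(\frac{543}{14}\right)^{2} = \frac{294849}{196}$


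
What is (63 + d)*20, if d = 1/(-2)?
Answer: 1250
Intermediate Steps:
d = -1/2 ≈ -0.50000
(63 + d)*20 = (63 - 1/2)*20 = (125/2)*20 = 1250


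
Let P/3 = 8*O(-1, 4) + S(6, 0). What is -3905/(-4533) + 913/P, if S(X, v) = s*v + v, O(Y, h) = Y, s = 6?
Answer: -1348303/36264 ≈ -37.180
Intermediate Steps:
S(X, v) = 7*v (S(X, v) = 6*v + v = 7*v)
P = -24 (P = 3*(8*(-1) + 7*0) = 3*(-8 + 0) = 3*(-8) = -24)
-3905/(-4533) + 913/P = -3905/(-4533) + 913/(-24) = -3905*(-1/4533) + 913*(-1/24) = 3905/4533 - 913/24 = -1348303/36264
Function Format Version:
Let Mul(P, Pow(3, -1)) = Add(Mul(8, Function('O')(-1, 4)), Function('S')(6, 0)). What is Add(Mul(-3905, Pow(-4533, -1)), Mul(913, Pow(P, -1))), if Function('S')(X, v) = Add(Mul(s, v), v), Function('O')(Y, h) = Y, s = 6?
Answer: Rational(-1348303, 36264) ≈ -37.180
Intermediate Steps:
Function('S')(X, v) = Mul(7, v) (Function('S')(X, v) = Add(Mul(6, v), v) = Mul(7, v))
P = -24 (P = Mul(3, Add(Mul(8, -1), Mul(7, 0))) = Mul(3, Add(-8, 0)) = Mul(3, -8) = -24)
Add(Mul(-3905, Pow(-4533, -1)), Mul(913, Pow(P, -1))) = Add(Mul(-3905, Pow(-4533, -1)), Mul(913, Pow(-24, -1))) = Add(Mul(-3905, Rational(-1, 4533)), Mul(913, Rational(-1, 24))) = Add(Rational(3905, 4533), Rational(-913, 24)) = Rational(-1348303, 36264)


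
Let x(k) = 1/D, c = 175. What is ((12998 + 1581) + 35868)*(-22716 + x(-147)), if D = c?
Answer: -200541908653/175 ≈ -1.1460e+9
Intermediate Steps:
D = 175
x(k) = 1/175
((12998 + 1581) + 35868)*(-22716 + x(-147)) = ((12998 + 1581) + 35868)*(-22716 + 1/175) = (14579 + 35868)*(-3975299/175) = 50447*(-3975299/175) = -200541908653/175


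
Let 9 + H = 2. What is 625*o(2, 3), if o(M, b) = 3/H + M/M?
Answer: 2500/7 ≈ 357.14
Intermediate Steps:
H = -7 (H = -9 + 2 = -7)
o(M, b) = 4/7 (o(M, b) = 3/(-7) + M/M = 3*(-⅐) + 1 = -3/7 + 1 = 4/7)
625*o(2, 3) = 625*(4/7) = 2500/7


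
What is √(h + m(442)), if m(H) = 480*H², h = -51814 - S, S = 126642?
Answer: 2*√23399066 ≈ 9674.5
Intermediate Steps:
h = -178456 (h = -51814 - 1*126642 = -51814 - 126642 = -178456)
√(h + m(442)) = √(-178456 + 480*442²) = √(-178456 + 480*195364) = √(-178456 + 93774720) = √93596264 = 2*√23399066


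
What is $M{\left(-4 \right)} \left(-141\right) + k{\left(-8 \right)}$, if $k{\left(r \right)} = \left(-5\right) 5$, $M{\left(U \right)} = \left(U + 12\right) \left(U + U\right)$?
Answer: $8999$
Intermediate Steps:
$M{\left(U \right)} = 2 U \left(12 + U\right)$ ($M{\left(U \right)} = \left(12 + U\right) 2 U = 2 U \left(12 + U\right)$)
$k{\left(r \right)} = -25$
$M{\left(-4 \right)} \left(-141\right) + k{\left(-8 \right)} = 2 \left(-4\right) \left(12 - 4\right) \left(-141\right) - 25 = 2 \left(-4\right) 8 \left(-141\right) - 25 = \left(-64\right) \left(-141\right) - 25 = 9024 - 25 = 8999$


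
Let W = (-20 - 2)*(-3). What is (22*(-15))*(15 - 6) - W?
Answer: -3036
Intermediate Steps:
W = 66 (W = -22*(-3) = 66)
(22*(-15))*(15 - 6) - W = (22*(-15))*(15 - 6) - 1*66 = -330*9 - 66 = -2970 - 66 = -3036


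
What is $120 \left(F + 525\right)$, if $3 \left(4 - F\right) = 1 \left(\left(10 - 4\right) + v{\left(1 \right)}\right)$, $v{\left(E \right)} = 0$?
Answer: $63240$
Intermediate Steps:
$F = 2$ ($F = 4 - \frac{1 \left(\left(10 - 4\right) + 0\right)}{3} = 4 - \frac{1 \left(6 + 0\right)}{3} = 4 - \frac{1 \cdot 6}{3} = 4 - 2 = 2$)
$120 \left(F + 525\right) = 120 \left(2 + 525\right) = 120 \cdot 527 = 63240$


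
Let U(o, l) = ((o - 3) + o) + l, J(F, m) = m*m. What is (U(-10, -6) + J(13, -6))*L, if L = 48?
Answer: 336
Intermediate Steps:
J(F, m) = m²
U(o, l) = -3 + l + 2*o (U(o, l) = ((-3 + o) + o) + l = (-3 + 2*o) + l = -3 + l + 2*o)
(U(-10, -6) + J(13, -6))*L = ((-3 - 6 + 2*(-10)) + (-6)²)*48 = ((-3 - 6 - 20) + 36)*48 = (-29 + 36)*48 = 7*48 = 336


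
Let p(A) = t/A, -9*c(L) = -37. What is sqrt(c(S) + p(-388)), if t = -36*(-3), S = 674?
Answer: sqrt(324562)/291 ≈ 1.9577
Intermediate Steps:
c(L) = 37/9 (c(L) = -1/9*(-37) = 37/9)
t = 108
p(A) = 108/A
sqrt(c(S) + p(-388)) = sqrt(37/9 + 108/(-388)) = sqrt(37/9 + 108*(-1/388)) = sqrt(37/9 - 27/97) = sqrt(3346/873) = sqrt(324562)/291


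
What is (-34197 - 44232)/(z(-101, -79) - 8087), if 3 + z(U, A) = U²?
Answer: -78429/2111 ≈ -37.153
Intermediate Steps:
z(U, A) = -3 + U²
(-34197 - 44232)/(z(-101, -79) - 8087) = (-34197 - 44232)/((-3 + (-101)²) - 8087) = -78429/((-3 + 10201) - 8087) = -78429/(10198 - 8087) = -78429/2111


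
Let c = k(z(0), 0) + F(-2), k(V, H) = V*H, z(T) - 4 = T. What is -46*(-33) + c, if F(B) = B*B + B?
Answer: 1520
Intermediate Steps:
z(T) = 4 + T
F(B) = B + B**2 (F(B) = B**2 + B = B + B**2)
k(V, H) = H*V
c = 2 (c = 0*(4 + 0) - 2*(1 - 2) = 0*4 - 2*(-1) = 0 + 2 = 2)
-46*(-33) + c = -46*(-33) + 2 = 1518 + 2 = 1520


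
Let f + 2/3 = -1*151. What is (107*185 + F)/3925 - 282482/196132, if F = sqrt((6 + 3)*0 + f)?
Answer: 277369109/76981810 + I*sqrt(1365)/11775 ≈ 3.603 + 0.0031377*I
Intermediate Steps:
f = -455/3 (f = -2/3 - 1*151 = -2/3 - 151 = -455/3 ≈ -151.67)
F = I*sqrt(1365)/3 (F = sqrt((6 + 3)*0 - 455/3) = sqrt(9*0 - 455/3) = sqrt(0 - 455/3) = sqrt(-455/3) = I*sqrt(1365)/3 ≈ 12.315*I)
(107*185 + F)/3925 - 282482/196132 = (107*185 + I*sqrt(1365)/3)/3925 - 282482/196132 = (19795 + I*sqrt(1365)/3)*(1/3925) - 282482*1/196132 = (3959/785 + I*sqrt(1365)/11775) - 141241/98066 = 277369109/76981810 + I*sqrt(1365)/11775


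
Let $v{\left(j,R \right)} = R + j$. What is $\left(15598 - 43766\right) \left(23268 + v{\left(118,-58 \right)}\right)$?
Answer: $-657103104$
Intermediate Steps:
$\left(15598 - 43766\right) \left(23268 + v{\left(118,-58 \right)}\right) = \left(15598 - 43766\right) \left(23268 + \left(-58 + 118\right)\right) = - 28168 \left(23268 + 60\right) = \left(-28168\right) 23328 = -657103104$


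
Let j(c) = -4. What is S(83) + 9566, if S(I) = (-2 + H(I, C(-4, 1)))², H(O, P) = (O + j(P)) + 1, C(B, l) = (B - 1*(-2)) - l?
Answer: 15650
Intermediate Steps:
C(B, l) = 2 + B - l (C(B, l) = (B + 2) - l = (2 + B) - l = 2 + B - l)
H(O, P) = -3 + O (H(O, P) = (O - 4) + 1 = (-4 + O) + 1 = -3 + O)
S(I) = (-5 + I)² (S(I) = (-2 + (-3 + I))² = (-5 + I)²)
S(83) + 9566 = (-5 + 83)² + 9566 = 78² + 9566 = 6084 + 9566 = 15650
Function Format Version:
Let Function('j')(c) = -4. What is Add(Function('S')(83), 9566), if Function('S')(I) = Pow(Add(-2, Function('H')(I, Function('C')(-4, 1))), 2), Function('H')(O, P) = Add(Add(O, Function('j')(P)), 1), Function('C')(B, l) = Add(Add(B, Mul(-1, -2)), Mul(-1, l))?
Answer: 15650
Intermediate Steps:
Function('C')(B, l) = Add(2, B, Mul(-1, l)) (Function('C')(B, l) = Add(Add(B, 2), Mul(-1, l)) = Add(Add(2, B), Mul(-1, l)) = Add(2, B, Mul(-1, l)))
Function('H')(O, P) = Add(-3, O) (Function('H')(O, P) = Add(Add(O, -4), 1) = Add(Add(-4, O), 1) = Add(-3, O))
Function('S')(I) = Pow(Add(-5, I), 2) (Function('S')(I) = Pow(Add(-2, Add(-3, I)), 2) = Pow(Add(-5, I), 2))
Add(Function('S')(83), 9566) = Add(Pow(Add(-5, 83), 2), 9566) = Add(Pow(78, 2), 9566) = Add(6084, 9566) = 15650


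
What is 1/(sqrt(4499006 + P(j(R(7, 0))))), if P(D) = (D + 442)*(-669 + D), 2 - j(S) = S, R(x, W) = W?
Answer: sqrt(4202858)/4202858 ≈ 0.00048778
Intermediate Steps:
j(S) = 2 - S
P(D) = (-669 + D)*(442 + D) (P(D) = (442 + D)*(-669 + D) = (-669 + D)*(442 + D))
1/(sqrt(4499006 + P(j(R(7, 0))))) = 1/(sqrt(4499006 + (-295698 + (2 - 1*0)**2 - 227*(2 - 1*0)))) = 1/(sqrt(4499006 + (-295698 + (2 + 0)**2 - 227*(2 + 0)))) = 1/(sqrt(4499006 + (-295698 + 2**2 - 227*2))) = 1/(sqrt(4499006 + (-295698 + 4 - 454))) = 1/(sqrt(4499006 - 296148)) = 1/(sqrt(4202858)) = sqrt(4202858)/4202858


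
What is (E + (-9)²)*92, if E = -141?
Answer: -5520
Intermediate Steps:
(E + (-9)²)*92 = (-141 + (-9)²)*92 = (-141 + 81)*92 = -60*92 = -5520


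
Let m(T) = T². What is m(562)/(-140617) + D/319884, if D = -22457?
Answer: -104191278065/44981128428 ≈ -2.3163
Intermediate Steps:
m(562)/(-140617) + D/319884 = 562²/(-140617) - 22457/319884 = 315844*(-1/140617) - 22457*1/319884 = -315844/140617 - 22457/319884 = -104191278065/44981128428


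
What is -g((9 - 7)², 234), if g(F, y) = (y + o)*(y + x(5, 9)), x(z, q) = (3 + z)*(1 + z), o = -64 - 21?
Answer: -42018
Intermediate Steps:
o = -85
x(z, q) = (1 + z)*(3 + z)
g(F, y) = (-85 + y)*(48 + y) (g(F, y) = (y - 85)*(y + (3 + 5² + 4*5)) = (-85 + y)*(y + (3 + 25 + 20)) = (-85 + y)*(y + 48) = (-85 + y)*(48 + y))
-g((9 - 7)², 234) = -(-4080 + 234² - 37*234) = -(-4080 + 54756 - 8658) = -1*42018 = -42018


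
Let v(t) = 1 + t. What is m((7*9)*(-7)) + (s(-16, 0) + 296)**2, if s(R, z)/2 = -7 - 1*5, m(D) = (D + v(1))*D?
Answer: 267583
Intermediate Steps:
m(D) = D*(2 + D) (m(D) = (D + (1 + 1))*D = (D + 2)*D = (2 + D)*D = D*(2 + D))
s(R, z) = -24 (s(R, z) = 2*(-7 - 1*5) = 2*(-7 - 5) = 2*(-12) = -24)
m((7*9)*(-7)) + (s(-16, 0) + 296)**2 = ((7*9)*(-7))*(2 + (7*9)*(-7)) + (-24 + 296)**2 = (63*(-7))*(2 + 63*(-7)) + 272**2 = -441*(2 - 441) + 73984 = -441*(-439) + 73984 = 193599 + 73984 = 267583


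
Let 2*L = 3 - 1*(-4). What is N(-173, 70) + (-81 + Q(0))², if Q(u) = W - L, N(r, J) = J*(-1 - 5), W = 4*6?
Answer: 12961/4 ≈ 3240.3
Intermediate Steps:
W = 24
L = 7/2 (L = (3 - 1*(-4))/2 = (3 + 4)/2 = (½)*7 = 7/2 ≈ 3.5000)
N(r, J) = -6*J (N(r, J) = J*(-6) = -6*J)
Q(u) = 41/2 (Q(u) = 24 - 1*7/2 = 24 - 7/2 = 41/2)
N(-173, 70) + (-81 + Q(0))² = -6*70 + (-81 + 41/2)² = -420 + (-121/2)² = -420 + 14641/4 = 12961/4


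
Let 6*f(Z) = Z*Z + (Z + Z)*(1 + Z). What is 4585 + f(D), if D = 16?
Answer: 14155/3 ≈ 4718.3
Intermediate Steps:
f(Z) = Z²/6 + Z*(1 + Z)/3 (f(Z) = (Z*Z + (Z + Z)*(1 + Z))/6 = (Z² + (2*Z)*(1 + Z))/6 = (Z² + 2*Z*(1 + Z))/6 = Z²/6 + Z*(1 + Z)/3)
4585 + f(D) = 4585 + (⅙)*16*(2 + 3*16) = 4585 + (⅙)*16*(2 + 48) = 4585 + (⅙)*16*50 = 4585 + 400/3 = 14155/3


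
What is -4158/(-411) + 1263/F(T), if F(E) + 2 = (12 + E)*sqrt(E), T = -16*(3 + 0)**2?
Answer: 1738605549/171870610 + 500148*I/627265 ≈ 10.116 + 0.79735*I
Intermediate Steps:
T = -144 (T = -16*3**2 = -16*9 = -144)
F(E) = -2 + sqrt(E)*(12 + E) (F(E) = -2 + (12 + E)*sqrt(E) = -2 + sqrt(E)*(12 + E))
-4158/(-411) + 1263/F(T) = -4158/(-411) + 1263/(-2 + (-144)**(3/2) + 12*sqrt(-144)) = -4158*(-1/411) + 1263/(-2 - 1728*I + 12*(12*I)) = 1386/137 + 1263/(-2 - 1728*I + 144*I) = 1386/137 + 1263/(-2 - 1584*I) = 1386/137 + 1263*((-2 + 1584*I)/2509060) = 1386/137 + 1263*(-2 + 1584*I)/2509060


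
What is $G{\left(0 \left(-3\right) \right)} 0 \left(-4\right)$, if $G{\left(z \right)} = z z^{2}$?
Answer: $0$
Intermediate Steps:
$G{\left(z \right)} = z^{3}$
$G{\left(0 \left(-3\right) \right)} 0 \left(-4\right) = \left(0 \left(-3\right)\right)^{3} \cdot 0 \left(-4\right) = 0^{3} \cdot 0 = 0 \cdot 0 = 0$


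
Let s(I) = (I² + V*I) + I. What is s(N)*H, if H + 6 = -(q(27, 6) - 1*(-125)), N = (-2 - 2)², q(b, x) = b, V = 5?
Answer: -55616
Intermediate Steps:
N = 16 (N = (-4)² = 16)
s(I) = I² + 6*I (s(I) = (I² + 5*I) + I = I² + 6*I)
H = -158 (H = -6 - (27 - 1*(-125)) = -6 - (27 + 125) = -6 - 1*152 = -6 - 152 = -158)
s(N)*H = (16*(6 + 16))*(-158) = (16*22)*(-158) = 352*(-158) = -55616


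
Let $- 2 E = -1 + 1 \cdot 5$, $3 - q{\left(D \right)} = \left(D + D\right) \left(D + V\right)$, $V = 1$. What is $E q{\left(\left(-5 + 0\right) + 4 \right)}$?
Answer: $-6$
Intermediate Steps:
$q{\left(D \right)} = 3 - 2 D \left(1 + D\right)$ ($q{\left(D \right)} = 3 - \left(D + D\right) \left(D + 1\right) = 3 - 2 D \left(1 + D\right)$)
$E = -2$ ($E = - \frac{-1 + 1 \cdot 5}{2} = - \frac{-1 + 5}{2} = \left(- \frac{1}{2}\right) 4 = -2$)
$E q{\left(\left(-5 + 0\right) + 4 \right)} = - 2 \left(3 - 2 \left(\left(-5 + 0\right) + 4\right) - 2 \left(\left(-5 + 0\right) + 4\right)^{2}\right) = - 2 \left(3 - 2 \left(-5 + 4\right) - 2 \left(-5 + 4\right)^{2}\right) = - 2 \left(3 - -2 - 2 \left(-1\right)^{2}\right) = - 2 \left(3 + 2 - 2\right) = \left(-2\right) 3 = -6$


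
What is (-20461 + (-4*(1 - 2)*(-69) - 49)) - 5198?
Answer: -25984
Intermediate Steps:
(-20461 + (-4*(1 - 2)*(-69) - 49)) - 5198 = (-20461 + (-4*(-1)*(-69) - 49)) - 5198 = (-20461 + (4*(-69) - 49)) - 5198 = (-20461 + (-276 - 49)) - 5198 = (-20461 - 325) - 5198 = -20786 - 5198 = -25984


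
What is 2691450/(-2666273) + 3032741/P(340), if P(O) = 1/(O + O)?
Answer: 5498558499427790/2666273 ≈ 2.0623e+9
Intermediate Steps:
P(O) = 1/(2*O)
2691450/(-2666273) + 3032741/P(340) = 2691450/(-2666273) + 3032741/(((½)/340)) = 2691450*(-1/2666273) + 3032741/(((½)*(1/340))) = -2691450/2666273 + 3032741/(1/680) = -2691450/2666273 + 3032741*680 = -2691450/2666273 + 2062263880 = 5498558499427790/2666273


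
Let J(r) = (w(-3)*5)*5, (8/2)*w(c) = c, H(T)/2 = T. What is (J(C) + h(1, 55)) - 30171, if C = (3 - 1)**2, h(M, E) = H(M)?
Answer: -120751/4 ≈ -30188.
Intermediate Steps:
H(T) = 2*T
h(M, E) = 2*M
C = 4 (C = 2**2 = 4)
w(c) = c/4
J(r) = -75/4 (J(r) = (((1/4)*(-3))*5)*5 = -3/4*5*5 = -15/4*5 = -75/4)
(J(C) + h(1, 55)) - 30171 = (-75/4 + 2*1) - 30171 = (-75/4 + 2) - 30171 = -67/4 - 30171 = -120751/4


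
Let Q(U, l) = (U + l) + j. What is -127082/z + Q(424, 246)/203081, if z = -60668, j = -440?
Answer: 12910946641/6160259054 ≈ 2.0958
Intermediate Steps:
Q(U, l) = -440 + U + l (Q(U, l) = (U + l) - 440 = -440 + U + l)
-127082/z + Q(424, 246)/203081 = -127082/(-60668) + (-440 + 424 + 246)/203081 = -127082*(-1/60668) + 230*(1/203081) = 63541/30334 + 230/203081 = 12910946641/6160259054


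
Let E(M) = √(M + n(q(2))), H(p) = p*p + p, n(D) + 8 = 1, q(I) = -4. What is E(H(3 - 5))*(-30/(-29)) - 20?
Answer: -20 + 30*I*√5/29 ≈ -20.0 + 2.3132*I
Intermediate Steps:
n(D) = -7 (n(D) = -8 + 1 = -7)
H(p) = p + p² (H(p) = p² + p = p + p²)
E(M) = √(-7 + M) (E(M) = √(M - 7) = √(-7 + M))
E(H(3 - 5))*(-30/(-29)) - 20 = √(-7 + (3 - 5)*(1 + (3 - 5)))*(-30/(-29)) - 20 = √(-7 - 2*(1 - 2))*(-30*(-1/29)) - 20 = √(-7 - 2*(-1))*(30/29) - 20 = √(-7 + 2)*(30/29) - 20 = √(-5)*(30/29) - 20 = (I*√5)*(30/29) - 20 = 30*I*√5/29 - 20 = -20 + 30*I*√5/29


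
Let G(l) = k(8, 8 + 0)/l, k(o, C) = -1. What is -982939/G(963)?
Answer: 946570257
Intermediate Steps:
G(l) = -1/l
-982939/G(963) = -982939/((-1/963)) = -982939/((-1*1/963)) = -982939/(-1/963) = -982939*(-963) = 946570257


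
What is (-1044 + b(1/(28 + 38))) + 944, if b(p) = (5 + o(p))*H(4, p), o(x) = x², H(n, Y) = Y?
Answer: -28727819/287496 ≈ -99.924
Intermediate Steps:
b(p) = p*(5 + p²) (b(p) = (5 + p²)*p = p*(5 + p²))
(-1044 + b(1/(28 + 38))) + 944 = (-1044 + (5 + (1/(28 + 38))²)/(28 + 38)) + 944 = (-1044 + (5 + (1/66)²)/66) + 944 = (-1044 + (5 + 1/4356)/66) + 944 = (-1044 + (1/66)*(21781/4356)) + 944 = (-1044 + 21781/287496) + 944 = -300124043/287496 + 944 = -28727819/287496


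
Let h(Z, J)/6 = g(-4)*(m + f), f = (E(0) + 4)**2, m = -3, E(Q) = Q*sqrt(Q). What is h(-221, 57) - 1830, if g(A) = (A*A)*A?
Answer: -6822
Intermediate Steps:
E(Q) = Q**(3/2)
g(A) = A**3 (g(A) = A**2*A = A**3)
f = 16 (f = (0**(3/2) + 4)**2 = (0 + 4)**2 = 4**2 = 16)
h(Z, J) = -4992 (h(Z, J) = 6*((-4)**3*(-3 + 16)) = 6*(-64*13) = 6*(-832) = -4992)
h(-221, 57) - 1830 = -4992 - 1830 = -6822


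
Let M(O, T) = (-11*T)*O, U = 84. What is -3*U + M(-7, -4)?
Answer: -560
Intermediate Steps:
M(O, T) = -11*O*T
-3*U + M(-7, -4) = -3*84 - 11*(-7)*(-4) = -252 - 308 = -560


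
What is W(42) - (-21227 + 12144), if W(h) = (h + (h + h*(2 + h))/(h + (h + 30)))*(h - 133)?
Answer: 71294/19 ≈ 3752.3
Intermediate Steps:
W(h) = (-133 + h)*(h + (h + h*(2 + h))/(30 + 2*h)) (W(h) = (h + (h + h*(2 + h))/(h + (30 + h)))*(-133 + h) = (h + (h + h*(2 + h))/(30 + 2*h))*(-133 + h) = (-133 + h)*(h + (h + h*(2 + h))/(30 + 2*h)))
W(42) - (-21227 + 12144) = (3/2)*42*(-1463 + 42² - 122*42)/(15 + 42) - (-21227 + 12144) = (3/2)*42*(-1463 + 1764 - 5124)/57 - 1*(-9083) = (3/2)*42*(1/57)*(-4823) + 9083 = -101283/19 + 9083 = 71294/19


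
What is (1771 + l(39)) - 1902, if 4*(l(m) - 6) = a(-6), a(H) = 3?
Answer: -497/4 ≈ -124.25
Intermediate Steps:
l(m) = 27/4 (l(m) = 6 + (¼)*3 = 6 + ¾ = 27/4)
(1771 + l(39)) - 1902 = (1771 + 27/4) - 1902 = 7111/4 - 1902 = -497/4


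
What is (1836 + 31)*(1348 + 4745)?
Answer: 11375631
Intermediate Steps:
(1836 + 31)*(1348 + 4745) = 1867*6093 = 11375631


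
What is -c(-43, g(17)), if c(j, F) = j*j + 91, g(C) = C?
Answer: -1940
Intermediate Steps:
c(j, F) = 91 + j² (c(j, F) = j² + 91 = 91 + j²)
-c(-43, g(17)) = -(91 + (-43)²) = -(91 + 1849) = -1*1940 = -1940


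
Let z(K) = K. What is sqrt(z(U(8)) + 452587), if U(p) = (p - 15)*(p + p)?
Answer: 15*sqrt(2011) ≈ 672.66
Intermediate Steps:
U(p) = 2*p*(-15 + p) (U(p) = (-15 + p)*(2*p) = 2*p*(-15 + p))
sqrt(z(U(8)) + 452587) = sqrt(2*8*(-15 + 8) + 452587) = sqrt(2*8*(-7) + 452587) = sqrt(-112 + 452587) = sqrt(452475) = 15*sqrt(2011)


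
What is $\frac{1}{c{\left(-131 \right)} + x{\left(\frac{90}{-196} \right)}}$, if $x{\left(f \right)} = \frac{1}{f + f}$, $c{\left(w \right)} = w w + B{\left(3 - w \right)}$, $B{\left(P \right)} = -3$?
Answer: $\frac{45}{772061} \approx 5.8286 \cdot 10^{-5}$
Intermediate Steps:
$c{\left(w \right)} = -3 + w^{2}$ ($c{\left(w \right)} = w w - 3 = w^{2} - 3 = -3 + w^{2}$)
$x{\left(f \right)} = \frac{1}{2 f}$
$\frac{1}{c{\left(-131 \right)} + x{\left(\frac{90}{-196} \right)}} = \frac{1}{\left(-3 + \left(-131\right)^{2}\right) + \frac{1}{2 \frac{90}{-196}}} = \frac{1}{\left(-3 + 17161\right) + \frac{1}{2 \cdot 90 \left(- \frac{1}{196}\right)}} = \frac{1}{17158 + \frac{1}{2 \left(- \frac{45}{98}\right)}} = \frac{1}{17158 + \frac{1}{2} \left(- \frac{98}{45}\right)} = \frac{1}{17158 - \frac{49}{45}} = \frac{1}{\frac{772061}{45}} = \frac{45}{772061}$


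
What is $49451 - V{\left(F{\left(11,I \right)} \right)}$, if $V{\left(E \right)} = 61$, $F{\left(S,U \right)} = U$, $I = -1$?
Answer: $49390$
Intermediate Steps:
$49451 - V{\left(F{\left(11,I \right)} \right)} = 49451 - 61 = 49390$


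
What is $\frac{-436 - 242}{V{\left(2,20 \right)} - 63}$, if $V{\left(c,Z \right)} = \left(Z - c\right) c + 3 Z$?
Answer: $- \frac{226}{11} \approx -20.545$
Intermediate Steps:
$V{\left(c,Z \right)} = 3 Z + c \left(Z - c\right)$ ($V{\left(c,Z \right)} = c \left(Z - c\right) + 3 Z = 3 Z + c \left(Z - c\right)$)
$\frac{-436 - 242}{V{\left(2,20 \right)} - 63} = \frac{-436 - 242}{\left(- 2^{2} + 3 \cdot 20 + 20 \cdot 2\right) - 63} = - \frac{678}{\left(\left(-1\right) 4 + 60 + 40\right) - 63} = - \frac{678}{\left(-4 + 60 + 40\right) - 63} = - \frac{678}{96 - 63} = - \frac{678}{33} = \left(-678\right) \frac{1}{33} = - \frac{226}{11}$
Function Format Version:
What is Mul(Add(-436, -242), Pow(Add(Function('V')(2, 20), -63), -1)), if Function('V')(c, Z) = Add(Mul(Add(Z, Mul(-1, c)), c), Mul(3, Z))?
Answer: Rational(-226, 11) ≈ -20.545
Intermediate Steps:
Function('V')(c, Z) = Add(Mul(3, Z), Mul(c, Add(Z, Mul(-1, c)))) (Function('V')(c, Z) = Add(Mul(c, Add(Z, Mul(-1, c))), Mul(3, Z)) = Add(Mul(3, Z), Mul(c, Add(Z, Mul(-1, c)))))
Mul(Add(-436, -242), Pow(Add(Function('V')(2, 20), -63), -1)) = Mul(Add(-436, -242), Pow(Add(Add(Mul(-1, Pow(2, 2)), Mul(3, 20), Mul(20, 2)), -63), -1)) = Mul(-678, Pow(Add(Add(Mul(-1, 4), 60, 40), -63), -1)) = Mul(-678, Pow(Add(Add(-4, 60, 40), -63), -1)) = Mul(-678, Pow(Add(96, -63), -1)) = Mul(-678, Pow(33, -1)) = Mul(-678, Rational(1, 33)) = Rational(-226, 11)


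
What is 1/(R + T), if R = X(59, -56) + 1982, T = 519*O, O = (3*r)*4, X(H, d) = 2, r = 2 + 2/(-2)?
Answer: 1/8212 ≈ 0.00012177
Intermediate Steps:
r = 1 (r = 2 + 2*(-1/2) = 2 - 1 = 1)
O = 12 (O = (3*1)*4 = 3*4 = 12)
T = 6228 (T = 519*12 = 6228)
R = 1984 (R = 2 + 1982 = 1984)
1/(R + T) = 1/(1984 + 6228) = 1/8212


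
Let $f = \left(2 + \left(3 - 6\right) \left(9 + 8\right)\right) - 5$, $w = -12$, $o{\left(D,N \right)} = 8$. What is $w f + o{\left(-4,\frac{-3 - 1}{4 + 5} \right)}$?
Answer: $656$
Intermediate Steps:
$f = -54$ ($f = \left(2 - 51\right) - 5 = -49 - 5 = -54$)
$w f + o{\left(-4,\frac{-3 - 1}{4 + 5} \right)} = \left(-12\right) \left(-54\right) + 8 = 648 + 8 = 656$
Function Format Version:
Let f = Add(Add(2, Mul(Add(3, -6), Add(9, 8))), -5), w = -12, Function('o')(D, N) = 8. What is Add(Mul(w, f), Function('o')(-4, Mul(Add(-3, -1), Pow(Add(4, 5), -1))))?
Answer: 656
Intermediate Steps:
f = -54 (f = Add(Add(2, Mul(-3, 17)), -5) = Add(Add(2, -51), -5) = Add(-49, -5) = -54)
Add(Mul(w, f), Function('o')(-4, Mul(Add(-3, -1), Pow(Add(4, 5), -1)))) = Add(Mul(-12, -54), 8) = Add(648, 8) = 656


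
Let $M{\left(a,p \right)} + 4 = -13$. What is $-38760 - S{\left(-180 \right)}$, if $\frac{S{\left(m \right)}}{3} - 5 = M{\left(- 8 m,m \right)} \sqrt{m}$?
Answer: $-38775 + 306 i \sqrt{5} \approx -38775.0 + 684.24 i$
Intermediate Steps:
$M{\left(a,p \right)} = -17$ ($M{\left(a,p \right)} = -4 - 13 = -17$)
$S{\left(m \right)} = 15 - 51 \sqrt{m}$ ($S{\left(m \right)} = 15 + 3 \left(- 17 \sqrt{m}\right) = 15 - 51 \sqrt{m}$)
$-38760 - S{\left(-180 \right)} = -38760 - \left(15 - 51 \sqrt{-180}\right) = -38760 - \left(15 - 51 \cdot 6 i \sqrt{5}\right) = -38760 - \left(15 - 306 i \sqrt{5}\right) = -38775 + 306 i \sqrt{5}$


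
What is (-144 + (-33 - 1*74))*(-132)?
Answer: 33132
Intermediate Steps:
(-144 + (-33 - 1*74))*(-132) = (-144 + (-33 - 74))*(-132) = (-144 - 107)*(-132) = -251*(-132) = 33132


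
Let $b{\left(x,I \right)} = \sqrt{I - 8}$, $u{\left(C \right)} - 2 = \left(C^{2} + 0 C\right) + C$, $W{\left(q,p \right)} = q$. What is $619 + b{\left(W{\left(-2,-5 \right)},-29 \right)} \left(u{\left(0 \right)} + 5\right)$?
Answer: $619 + 7 i \sqrt{37} \approx 619.0 + 42.579 i$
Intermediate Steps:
$u{\left(C \right)} = 2 + C + C^{2}$ ($u{\left(C \right)} = 2 + \left(\left(C^{2} + 0 C\right) + C\right) = 2 + \left(\left(C^{2} + 0\right) + C\right) = 2 + \left(C^{2} + C\right) = 2 + \left(C + C^{2}\right) = 2 + C + C^{2}$)
$b{\left(x,I \right)} = \sqrt{-8 + I}$
$619 + b{\left(W{\left(-2,-5 \right)},-29 \right)} \left(u{\left(0 \right)} + 5\right) = 619 + \sqrt{-8 - 29} \left(\left(2 + 0 + 0^{2}\right) + 5\right) = 619 + \sqrt{-37} \left(\left(2 + 0 + 0\right) + 5\right) = 619 + i \sqrt{37} \left(2 + 5\right) = 619 + i \sqrt{37} \cdot 7 = 619 + 7 i \sqrt{37}$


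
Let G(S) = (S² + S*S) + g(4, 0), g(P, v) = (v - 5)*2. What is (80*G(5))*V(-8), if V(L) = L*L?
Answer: 204800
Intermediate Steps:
g(P, v) = -10 + 2*v (g(P, v) = (-5 + v)*2 = -10 + 2*v)
V(L) = L²
G(S) = -10 + 2*S² (G(S) = (S² + S*S) + (-10 + 2*0) = (S² + S²) + (-10 + 0) = 2*S² - 10 = -10 + 2*S²)
(80*G(5))*V(-8) = (80*(-10 + 2*5²))*(-8)² = (80*(-10 + 2*25))*64 = (80*(-10 + 50))*64 = (80*40)*64 = 3200*64 = 204800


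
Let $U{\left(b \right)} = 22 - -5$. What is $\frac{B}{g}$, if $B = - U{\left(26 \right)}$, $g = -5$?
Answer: $\frac{27}{5} \approx 5.4$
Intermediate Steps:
$U{\left(b \right)} = 27$ ($U{\left(b \right)} = 22 + 5 = 27$)
$B = -27$ ($B = \left(-1\right) 27 = -27$)
$\frac{B}{g} = \frac{1}{-5} \left(-27\right) = \left(- \frac{1}{5}\right) \left(-27\right) = \frac{27}{5}$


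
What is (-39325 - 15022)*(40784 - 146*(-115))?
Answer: -3128974178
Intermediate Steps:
(-39325 - 15022)*(40784 - 146*(-115)) = -54347*(40784 + 16790) = -54347*57574 = -3128974178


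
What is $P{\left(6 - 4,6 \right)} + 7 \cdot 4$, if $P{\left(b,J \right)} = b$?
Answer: $30$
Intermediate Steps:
$P{\left(6 - 4,6 \right)} + 7 \cdot 4 = \left(6 - 4\right) + 7 \cdot 4 = 2 + 28 = 30$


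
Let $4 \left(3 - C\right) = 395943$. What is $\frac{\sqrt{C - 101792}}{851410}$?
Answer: $\frac{i \sqrt{803099}}{1702820} \approx 0.00052628 i$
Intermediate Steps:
$C = - \frac{395931}{4}$ ($C = 3 - \frac{395943}{4} = - \frac{395931}{4} \approx -98983.0$)
$\frac{\sqrt{C - 101792}}{851410} = \frac{\sqrt{- \frac{395931}{4} - 101792}}{851410} = \sqrt{- \frac{803099}{4}} \cdot \frac{1}{851410} = \frac{i \sqrt{803099}}{2} \cdot \frac{1}{851410} = \frac{i \sqrt{803099}}{1702820}$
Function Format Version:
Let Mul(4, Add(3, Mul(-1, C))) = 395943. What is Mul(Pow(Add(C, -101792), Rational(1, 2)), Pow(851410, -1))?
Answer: Mul(Rational(1, 1702820), I, Pow(803099, Rational(1, 2))) ≈ Mul(0.00052628, I)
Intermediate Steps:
C = Rational(-395931, 4) (C = Add(3, Mul(Rational(-1, 4), 395943)) = Add(3, Rational(-395943, 4)) = Rational(-395931, 4) ≈ -98983.)
Mul(Pow(Add(C, -101792), Rational(1, 2)), Pow(851410, -1)) = Mul(Pow(Add(Rational(-395931, 4), -101792), Rational(1, 2)), Pow(851410, -1)) = Mul(Pow(Rational(-803099, 4), Rational(1, 2)), Rational(1, 851410)) = Mul(Mul(Rational(1, 2), I, Pow(803099, Rational(1, 2))), Rational(1, 851410)) = Mul(Rational(1, 1702820), I, Pow(803099, Rational(1, 2)))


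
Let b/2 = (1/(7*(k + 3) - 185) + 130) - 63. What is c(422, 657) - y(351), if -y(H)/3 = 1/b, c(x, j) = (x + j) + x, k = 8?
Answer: 10859897/7235 ≈ 1501.0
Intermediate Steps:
b = 7235/54 (b = 2*((1/(7*(8 + 3) - 185) + 130) - 63) = 2*((1/(7*11 - 185) + 130) - 63) = 2*((1/(77 - 185) + 130) - 63) = 2*((1/(-108) + 130) - 63) = 2*((-1/108 + 130) - 63) = 2*(14039/108 - 63) = 2*(7235/108) = 7235/54 ≈ 133.98)
c(x, j) = j + 2*x (c(x, j) = (j + x) + x = j + 2*x)
y(H) = -162/7235 (y(H) = -3/7235/54 = -3*54/7235 = -162/7235)
c(422, 657) - y(351) = (657 + 2*422) - 1*(-162/7235) = (657 + 844) + 162/7235 = 1501 + 162/7235 = 10859897/7235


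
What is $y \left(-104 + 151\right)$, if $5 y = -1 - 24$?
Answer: $-235$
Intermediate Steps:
$y = -5$ ($y = \frac{-1 - 24}{5} = \frac{1}{5} \left(-25\right) = -5$)
$y \left(-104 + 151\right) = - 5 \left(-104 + 151\right) = \left(-5\right) 47 = -235$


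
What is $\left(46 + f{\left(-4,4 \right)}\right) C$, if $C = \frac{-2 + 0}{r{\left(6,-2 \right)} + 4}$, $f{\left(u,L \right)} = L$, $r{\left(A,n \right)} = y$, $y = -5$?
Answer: $100$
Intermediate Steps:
$r{\left(A,n \right)} = -5$
$C = 2$ ($C = \frac{-2 + 0}{-5 + 4} = - \frac{2}{-1} = \left(-2\right) \left(-1\right) = 2$)
$\left(46 + f{\left(-4,4 \right)}\right) C = \left(46 + 4\right) 2 = 50 \cdot 2 = 100$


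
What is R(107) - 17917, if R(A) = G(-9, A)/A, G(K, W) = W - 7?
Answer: -1917019/107 ≈ -17916.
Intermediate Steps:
G(K, W) = -7 + W
R(A) = (-7 + A)/A
R(107) - 17917 = (-7 + 107)/107 - 17917 = (1/107)*100 - 17917 = 100/107 - 17917 = -1917019/107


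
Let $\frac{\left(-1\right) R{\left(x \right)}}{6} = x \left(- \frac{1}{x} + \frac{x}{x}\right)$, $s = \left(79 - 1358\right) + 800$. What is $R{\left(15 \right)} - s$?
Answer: $395$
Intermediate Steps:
$s = -479$ ($s = -1279 + 800 = -479$)
$R{\left(x \right)} = - 6 x \left(1 - \frac{1}{x}\right)$ ($R{\left(x \right)} = - 6 x \left(- \frac{1}{x} + \frac{x}{x}\right) = - 6 x \left(- \frac{1}{x} + 1\right) = - 6 x \left(1 - \frac{1}{x}\right)$)
$R{\left(15 \right)} - s = \left(6 - 90\right) - -479 = \left(6 - 90\right) + 479 = -84 + 479 = 395$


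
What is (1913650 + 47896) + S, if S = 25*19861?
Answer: 2458071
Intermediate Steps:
S = 496525
(1913650 + 47896) + S = (1913650 + 47896) + 496525 = 1961546 + 496525 = 2458071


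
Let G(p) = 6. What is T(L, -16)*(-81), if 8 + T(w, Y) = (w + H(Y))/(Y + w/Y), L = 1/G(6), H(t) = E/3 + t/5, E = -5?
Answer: 4797144/7685 ≈ 624.22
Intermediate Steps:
H(t) = -5/3 + t/5
L = ⅙ (L = 1/6 = ⅙ ≈ 0.16667)
T(w, Y) = -8 + (-5/3 + w + Y/5)/(Y + w/Y) (T(w, Y) = -8 + (w + (-5/3 + Y/5))/(Y + w/Y) = -8 + (-5/3 + w + Y/5)/(Y + w/Y))
T(L, -16)*(-81) = ((-8*⅙ - 39/5*(-16)² - 5/3*(-16) - 16*⅙)/(⅙ + (-16)²))*(-81) = ((-4/3 - 39/5*256 + 80/3 - 8/3)/(⅙ + 256))*(-81) = ((-4/3 - 9984/5 + 80/3 - 8/3)/(1537/6))*(-81) = ((6/1537)*(-29612/15))*(-81) = -59224/7685*(-81) = 4797144/7685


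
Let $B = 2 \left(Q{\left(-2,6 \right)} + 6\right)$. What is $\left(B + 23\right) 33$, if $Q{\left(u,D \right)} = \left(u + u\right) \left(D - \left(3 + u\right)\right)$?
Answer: $-165$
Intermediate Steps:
$Q{\left(u,D \right)} = 2 u \left(-3 + D - u\right)$
$B = -28$ ($B = 2 \left(2 \left(-2\right) \left(-3 + 6 - -2\right) + 6\right) = 2 \left(2 \left(-2\right) \left(-3 + 6 + 2\right) + 6\right) = 2 \left(2 \left(-2\right) 5 + 6\right) = 2 \left(-20 + 6\right) = 2 \left(-14\right) = -28$)
$\left(B + 23\right) 33 = \left(-28 + 23\right) 33 = \left(-5\right) 33 = -165$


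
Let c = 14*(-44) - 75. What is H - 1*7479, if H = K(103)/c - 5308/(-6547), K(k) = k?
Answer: -33831830496/4523977 ≈ -7478.3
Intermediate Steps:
c = -691 (c = -616 - 75 = -691)
H = 2993487/4523977 (H = 103/(-691) - 5308/(-6547) = 103*(-1/691) - 5308*(-1/6547) = -103/691 + 5308/6547 = 2993487/4523977 ≈ 0.66169)
H - 1*7479 = 2993487/4523977 - 1*7479 = 2993487/4523977 - 7479 = -33831830496/4523977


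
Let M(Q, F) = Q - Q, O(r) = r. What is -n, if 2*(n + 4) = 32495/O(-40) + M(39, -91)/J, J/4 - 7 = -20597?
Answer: 6563/16 ≈ 410.19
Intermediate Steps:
J = -82360 (J = 28 + 4*(-20597) = 28 - 82388 = -82360)
M(Q, F) = 0
n = -6563/16 (n = -4 + (32495/(-40) + 0/(-82360))/2 = -4 + (32495*(-1/40) + 0*(-1/82360))/2 = -4 + (-6499/8 + 0)/2 = -4 + (½)*(-6499/8) = -4 - 6499/16 = -6563/16 ≈ -410.19)
-n = -1*(-6563/16) = 6563/16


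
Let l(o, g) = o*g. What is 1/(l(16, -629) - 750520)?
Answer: -1/760584 ≈ -1.3148e-6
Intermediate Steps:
l(o, g) = g*o
1/(l(16, -629) - 750520) = 1/(-629*16 - 750520) = 1/(-10064 - 750520) = 1/(-760584) = -1/760584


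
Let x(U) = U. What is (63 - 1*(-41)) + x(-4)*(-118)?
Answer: 576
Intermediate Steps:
(63 - 1*(-41)) + x(-4)*(-118) = (63 - 1*(-41)) - 4*(-118) = (63 + 41) + 472 = 104 + 472 = 576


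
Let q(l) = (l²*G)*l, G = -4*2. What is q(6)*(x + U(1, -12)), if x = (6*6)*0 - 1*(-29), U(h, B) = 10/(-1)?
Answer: -32832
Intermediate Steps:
U(h, B) = -10 (U(h, B) = 10*(-1) = -10)
G = -8
q(l) = -8*l³ (q(l) = (l²*(-8))*l = (-8*l²)*l = -8*l³)
x = 29 (x = 36*0 + 29 = 0 + 29 = 29)
q(6)*(x + U(1, -12)) = (-8*6³)*(29 - 10) = -8*216*19 = -1728*19 = -32832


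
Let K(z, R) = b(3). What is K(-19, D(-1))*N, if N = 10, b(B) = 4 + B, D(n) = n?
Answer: 70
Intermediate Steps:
K(z, R) = 7 (K(z, R) = 4 + 3 = 7)
K(-19, D(-1))*N = 7*10 = 70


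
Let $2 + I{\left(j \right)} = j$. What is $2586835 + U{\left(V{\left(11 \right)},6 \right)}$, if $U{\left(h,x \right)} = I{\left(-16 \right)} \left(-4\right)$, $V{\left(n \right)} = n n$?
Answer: $2586907$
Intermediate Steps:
$V{\left(n \right)} = n^{2}$
$I{\left(j \right)} = -2 + j$
$U{\left(h,x \right)} = 72$ ($U{\left(h,x \right)} = \left(-2 - 16\right) \left(-4\right) = \left(-18\right) \left(-4\right) = 72$)
$2586835 + U{\left(V{\left(11 \right)},6 \right)} = 2586835 + 72 = 2586907$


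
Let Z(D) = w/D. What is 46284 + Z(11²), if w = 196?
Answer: 5600560/121 ≈ 46286.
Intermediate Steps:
Z(D) = 196/D
46284 + Z(11²) = 46284 + 196/(11²) = 46284 + 196/121 = 5600560/121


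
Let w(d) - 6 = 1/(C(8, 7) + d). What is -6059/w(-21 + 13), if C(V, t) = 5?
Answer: -18177/17 ≈ -1069.2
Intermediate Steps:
w(d) = 6 + 1/(5 + d)
-6059/w(-21 + 13) = -6059*(5 + (-21 + 13))/(31 + 6*(-21 + 13)) = -6059*(5 - 8)/(31 + 6*(-8)) = -6059*(-3/(31 - 48)) = -6059/((-⅓*(-17))) = -6059/17/3 = -6059*3/17 = -18177/17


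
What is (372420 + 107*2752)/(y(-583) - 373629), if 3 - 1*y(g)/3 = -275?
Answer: -22996/12855 ≈ -1.7889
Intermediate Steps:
y(g) = 834 (y(g) = 9 - 3*(-275) = 9 + 825 = 834)
(372420 + 107*2752)/(y(-583) - 373629) = (372420 + 107*2752)/(834 - 373629) = (372420 + 294464)/(-372795) = 666884*(-1/372795) = -22996/12855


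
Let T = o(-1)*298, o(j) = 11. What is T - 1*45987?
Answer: -42709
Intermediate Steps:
T = 3278 (T = 11*298 = 3278)
T - 1*45987 = 3278 - 1*45987 = 3278 - 45987 = -42709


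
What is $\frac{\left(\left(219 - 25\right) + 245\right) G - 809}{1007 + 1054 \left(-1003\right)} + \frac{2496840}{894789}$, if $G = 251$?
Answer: $\frac{169278535292}{63002391753} \approx 2.6869$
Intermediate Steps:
$\frac{\left(\left(219 - 25\right) + 245\right) G - 809}{1007 + 1054 \left(-1003\right)} + \frac{2496840}{894789} = \frac{\left(\left(219 - 25\right) + 245\right) 251 - 809}{1007 + 1054 \left(-1003\right)} + \frac{2496840}{894789} = \frac{\left(194 + 245\right) 251 - 809}{1007 - 1057162} + 2496840 \cdot \frac{1}{894789} = \frac{439 \cdot 251 - 809}{-1056155} + \frac{832280}{298263} = \left(110189 - 809\right) \left(- \frac{1}{1056155}\right) + \frac{832280}{298263} = 109380 \left(- \frac{1}{1056155}\right) + \frac{832280}{298263} = - \frac{21876}{211231} + \frac{832280}{298263} = \frac{169278535292}{63002391753}$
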